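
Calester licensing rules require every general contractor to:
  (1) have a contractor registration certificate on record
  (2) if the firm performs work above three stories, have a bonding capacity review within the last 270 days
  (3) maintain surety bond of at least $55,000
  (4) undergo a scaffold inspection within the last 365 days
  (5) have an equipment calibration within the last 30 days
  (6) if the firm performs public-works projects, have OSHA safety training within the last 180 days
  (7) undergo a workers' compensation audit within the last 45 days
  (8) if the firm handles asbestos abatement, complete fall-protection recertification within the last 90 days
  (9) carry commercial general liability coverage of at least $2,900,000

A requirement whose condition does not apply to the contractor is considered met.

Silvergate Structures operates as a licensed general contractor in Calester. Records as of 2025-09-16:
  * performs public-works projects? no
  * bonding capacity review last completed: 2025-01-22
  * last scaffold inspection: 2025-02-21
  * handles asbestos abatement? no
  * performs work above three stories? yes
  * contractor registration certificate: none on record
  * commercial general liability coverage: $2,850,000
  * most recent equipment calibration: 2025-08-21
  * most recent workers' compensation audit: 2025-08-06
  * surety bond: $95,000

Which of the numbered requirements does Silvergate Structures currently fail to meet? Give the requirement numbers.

1. contractor registration certificate absent → not met
2. condition 'performs work above three stories' holds; bonding capacity review 237 days ago vs limit 270 → met
3. surety bond $95,000 ≥ $55,000 → met
4. scaffold inspection 207 days ago vs limit 365 → met
5. equipment calibration 26 days ago vs limit 30 → met
6. condition 'performs public-works projects' does not hold → requirement n/a → met
7. workers' compensation audit 41 days ago vs limit 45 → met
8. condition 'handles asbestos abatement' does not hold → requirement n/a → met
9. commercial general liability coverage $2,850,000 < $2,900,000 → not met
Not met: 1, 9

1, 9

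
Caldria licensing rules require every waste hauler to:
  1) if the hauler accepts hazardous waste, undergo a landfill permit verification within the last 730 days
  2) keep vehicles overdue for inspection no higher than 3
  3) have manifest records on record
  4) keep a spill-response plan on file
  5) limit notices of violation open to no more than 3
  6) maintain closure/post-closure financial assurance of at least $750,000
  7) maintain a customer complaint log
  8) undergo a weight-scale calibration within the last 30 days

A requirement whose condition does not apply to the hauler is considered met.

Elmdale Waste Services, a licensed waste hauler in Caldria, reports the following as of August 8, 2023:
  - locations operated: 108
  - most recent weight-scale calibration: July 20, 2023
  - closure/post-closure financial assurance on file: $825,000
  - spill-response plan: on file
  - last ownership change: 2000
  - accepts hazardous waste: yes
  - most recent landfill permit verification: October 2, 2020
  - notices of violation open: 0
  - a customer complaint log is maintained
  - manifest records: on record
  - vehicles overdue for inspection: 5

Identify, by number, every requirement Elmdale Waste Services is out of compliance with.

1, 2

1. condition 'accepts hazardous waste' holds; landfill permit verification 1040 days ago vs limit 730 → not met
2. vehicles overdue for inspection 5 > 3 → not met
3. manifest records present → met
4. spill-response plan present → met
5. notices of violation open 0 ≤ 3 → met
6. closure/post-closure financial assurance $825,000 ≥ $750,000 → met
7. customer complaint log present → met
8. weight-scale calibration 19 days ago vs limit 30 → met
Not met: 1, 2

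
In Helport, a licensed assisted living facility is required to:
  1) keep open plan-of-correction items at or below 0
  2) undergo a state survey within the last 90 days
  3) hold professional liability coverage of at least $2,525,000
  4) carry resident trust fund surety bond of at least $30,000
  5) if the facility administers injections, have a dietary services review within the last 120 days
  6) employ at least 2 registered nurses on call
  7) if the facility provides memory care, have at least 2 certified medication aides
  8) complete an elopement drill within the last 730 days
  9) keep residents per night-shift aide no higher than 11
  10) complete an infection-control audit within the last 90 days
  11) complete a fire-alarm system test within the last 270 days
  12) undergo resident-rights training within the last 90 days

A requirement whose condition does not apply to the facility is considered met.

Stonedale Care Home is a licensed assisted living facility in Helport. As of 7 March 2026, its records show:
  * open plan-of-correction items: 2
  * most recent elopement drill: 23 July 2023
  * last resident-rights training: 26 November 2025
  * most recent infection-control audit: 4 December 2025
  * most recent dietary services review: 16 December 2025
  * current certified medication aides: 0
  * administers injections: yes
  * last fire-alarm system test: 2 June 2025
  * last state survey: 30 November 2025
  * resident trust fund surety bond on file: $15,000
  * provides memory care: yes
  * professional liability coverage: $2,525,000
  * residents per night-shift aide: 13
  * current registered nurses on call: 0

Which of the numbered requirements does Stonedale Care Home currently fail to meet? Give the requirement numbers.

1. open plan-of-correction items 2 > 0 → not met
2. state survey 97 days ago vs limit 90 → not met
3. professional liability coverage $2,525,000 ≥ $2,525,000 → met
4. resident trust fund surety bond $15,000 < $30,000 → not met
5. condition 'administers injections' holds; dietary services review 81 days ago vs limit 120 → met
6. registered nurses on call 0 < 2 → not met
7. condition 'provides memory care' holds; certified medication aides 0 < 2 → not met
8. elopement drill 958 days ago vs limit 730 → not met
9. residents per night-shift aide 13 > 11 → not met
10. infection-control audit 93 days ago vs limit 90 → not met
11. fire-alarm system test 278 days ago vs limit 270 → not met
12. resident-rights training 101 days ago vs limit 90 → not met
Not met: 1, 2, 4, 6, 7, 8, 9, 10, 11, 12

1, 2, 4, 6, 7, 8, 9, 10, 11, 12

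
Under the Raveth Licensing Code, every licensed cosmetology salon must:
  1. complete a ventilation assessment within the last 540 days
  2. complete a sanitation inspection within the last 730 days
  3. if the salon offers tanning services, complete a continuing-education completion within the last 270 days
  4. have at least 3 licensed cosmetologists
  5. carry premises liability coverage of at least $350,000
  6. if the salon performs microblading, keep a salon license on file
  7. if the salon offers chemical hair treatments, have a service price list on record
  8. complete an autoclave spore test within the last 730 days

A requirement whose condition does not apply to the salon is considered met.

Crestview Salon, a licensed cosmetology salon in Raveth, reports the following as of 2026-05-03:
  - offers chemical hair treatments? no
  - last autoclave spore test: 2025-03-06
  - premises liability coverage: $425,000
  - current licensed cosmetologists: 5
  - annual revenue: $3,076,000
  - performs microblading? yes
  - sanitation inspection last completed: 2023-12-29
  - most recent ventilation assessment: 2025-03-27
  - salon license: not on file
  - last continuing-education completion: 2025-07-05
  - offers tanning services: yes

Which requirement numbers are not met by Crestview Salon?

2, 3, 6

1. ventilation assessment 402 days ago vs limit 540 → met
2. sanitation inspection 856 days ago vs limit 730 → not met
3. condition 'offers tanning services' holds; continuing-education completion 302 days ago vs limit 270 → not met
4. licensed cosmetologists 5 ≥ 3 → met
5. premises liability coverage $425,000 ≥ $350,000 → met
6. condition 'performs microblading' holds; salon license absent → not met
7. condition 'offers chemical hair treatments' does not hold → requirement n/a → met
8. autoclave spore test 423 days ago vs limit 730 → met
Not met: 2, 3, 6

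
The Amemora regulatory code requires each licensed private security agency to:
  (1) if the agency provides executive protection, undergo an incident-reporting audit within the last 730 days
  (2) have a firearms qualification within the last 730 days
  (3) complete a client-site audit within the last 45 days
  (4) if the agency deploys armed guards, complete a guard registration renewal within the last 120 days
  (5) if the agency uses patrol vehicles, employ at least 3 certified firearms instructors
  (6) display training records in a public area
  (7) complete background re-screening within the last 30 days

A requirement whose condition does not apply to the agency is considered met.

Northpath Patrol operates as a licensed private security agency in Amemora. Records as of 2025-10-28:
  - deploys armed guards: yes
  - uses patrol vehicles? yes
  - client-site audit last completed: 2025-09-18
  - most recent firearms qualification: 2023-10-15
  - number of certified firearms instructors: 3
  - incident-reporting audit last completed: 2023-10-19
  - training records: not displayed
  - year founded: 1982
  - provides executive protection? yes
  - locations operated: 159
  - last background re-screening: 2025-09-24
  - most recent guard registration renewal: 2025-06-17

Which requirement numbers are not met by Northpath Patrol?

1. condition 'provides executive protection' holds; incident-reporting audit 740 days ago vs limit 730 → not met
2. firearms qualification 744 days ago vs limit 730 → not met
3. client-site audit 40 days ago vs limit 45 → met
4. condition 'deploys armed guards' holds; guard registration renewal 133 days ago vs limit 120 → not met
5. condition 'uses patrol vehicles' holds; certified firearms instructors 3 ≥ 3 → met
6. training records absent → not met
7. background re-screening 34 days ago vs limit 30 → not met
Not met: 1, 2, 4, 6, 7

1, 2, 4, 6, 7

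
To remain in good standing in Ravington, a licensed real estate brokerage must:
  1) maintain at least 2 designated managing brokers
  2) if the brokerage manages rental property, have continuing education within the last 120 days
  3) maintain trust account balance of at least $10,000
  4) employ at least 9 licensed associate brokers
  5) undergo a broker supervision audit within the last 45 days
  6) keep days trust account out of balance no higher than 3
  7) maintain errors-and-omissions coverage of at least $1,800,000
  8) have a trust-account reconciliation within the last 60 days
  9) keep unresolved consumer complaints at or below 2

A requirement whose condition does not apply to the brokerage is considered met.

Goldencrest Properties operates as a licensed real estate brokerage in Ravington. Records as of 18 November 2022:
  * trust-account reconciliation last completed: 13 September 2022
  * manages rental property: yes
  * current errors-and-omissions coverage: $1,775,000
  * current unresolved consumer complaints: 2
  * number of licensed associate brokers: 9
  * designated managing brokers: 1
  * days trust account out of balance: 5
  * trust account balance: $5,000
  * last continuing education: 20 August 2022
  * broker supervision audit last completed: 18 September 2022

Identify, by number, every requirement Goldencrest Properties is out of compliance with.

1. designated managing brokers 1 < 2 → not met
2. condition 'manages rental property' holds; continuing education 90 days ago vs limit 120 → met
3. trust account balance $5,000 < $10,000 → not met
4. licensed associate brokers 9 ≥ 9 → met
5. broker supervision audit 61 days ago vs limit 45 → not met
6. days trust account out of balance 5 > 3 → not met
7. errors-and-omissions coverage $1,775,000 < $1,800,000 → not met
8. trust-account reconciliation 66 days ago vs limit 60 → not met
9. unresolved consumer complaints 2 ≤ 2 → met
Not met: 1, 3, 5, 6, 7, 8

1, 3, 5, 6, 7, 8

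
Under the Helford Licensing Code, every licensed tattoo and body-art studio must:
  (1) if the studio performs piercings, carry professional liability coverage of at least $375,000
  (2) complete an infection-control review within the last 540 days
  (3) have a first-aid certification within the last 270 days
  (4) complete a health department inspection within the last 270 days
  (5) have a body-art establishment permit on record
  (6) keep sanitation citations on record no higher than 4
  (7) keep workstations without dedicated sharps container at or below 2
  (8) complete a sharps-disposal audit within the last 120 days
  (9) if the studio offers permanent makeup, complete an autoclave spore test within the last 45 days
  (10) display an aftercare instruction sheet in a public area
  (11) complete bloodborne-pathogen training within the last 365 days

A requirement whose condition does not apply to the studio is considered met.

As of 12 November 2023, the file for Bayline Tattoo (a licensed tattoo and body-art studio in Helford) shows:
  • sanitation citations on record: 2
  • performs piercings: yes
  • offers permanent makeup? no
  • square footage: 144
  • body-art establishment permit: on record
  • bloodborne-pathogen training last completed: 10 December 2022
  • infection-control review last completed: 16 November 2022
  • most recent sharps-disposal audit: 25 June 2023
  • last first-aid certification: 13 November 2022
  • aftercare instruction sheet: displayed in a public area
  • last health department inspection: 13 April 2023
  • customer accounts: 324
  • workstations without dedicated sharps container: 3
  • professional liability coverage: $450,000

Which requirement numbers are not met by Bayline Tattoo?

1. condition 'performs piercings' holds; professional liability coverage $450,000 ≥ $375,000 → met
2. infection-control review 361 days ago vs limit 540 → met
3. first-aid certification 364 days ago vs limit 270 → not met
4. health department inspection 213 days ago vs limit 270 → met
5. body-art establishment permit present → met
6. sanitation citations on record 2 ≤ 4 → met
7. workstations without dedicated sharps container 3 > 2 → not met
8. sharps-disposal audit 140 days ago vs limit 120 → not met
9. condition 'offers permanent makeup' does not hold → requirement n/a → met
10. aftercare instruction sheet present → met
11. bloodborne-pathogen training 337 days ago vs limit 365 → met
Not met: 3, 7, 8

3, 7, 8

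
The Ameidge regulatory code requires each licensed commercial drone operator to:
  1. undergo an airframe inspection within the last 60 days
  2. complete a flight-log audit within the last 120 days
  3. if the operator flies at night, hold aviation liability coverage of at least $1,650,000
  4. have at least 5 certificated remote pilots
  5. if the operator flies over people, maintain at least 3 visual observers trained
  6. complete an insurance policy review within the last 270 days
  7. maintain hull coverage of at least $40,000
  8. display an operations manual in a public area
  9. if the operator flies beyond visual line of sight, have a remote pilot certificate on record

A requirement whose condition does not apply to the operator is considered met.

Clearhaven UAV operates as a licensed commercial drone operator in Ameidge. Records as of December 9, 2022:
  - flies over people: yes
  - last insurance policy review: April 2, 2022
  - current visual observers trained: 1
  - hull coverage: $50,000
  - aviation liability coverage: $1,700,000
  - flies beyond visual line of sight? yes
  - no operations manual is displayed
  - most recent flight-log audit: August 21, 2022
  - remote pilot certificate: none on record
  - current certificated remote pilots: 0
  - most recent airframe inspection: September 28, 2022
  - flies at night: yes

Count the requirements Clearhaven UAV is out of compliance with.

1. airframe inspection 72 days ago vs limit 60 → not met
2. flight-log audit 110 days ago vs limit 120 → met
3. condition 'flies at night' holds; aviation liability coverage $1,700,000 ≥ $1,650,000 → met
4. certificated remote pilots 0 < 5 → not met
5. condition 'flies over people' holds; visual observers trained 1 < 3 → not met
6. insurance policy review 251 days ago vs limit 270 → met
7. hull coverage $50,000 ≥ $40,000 → met
8. operations manual absent → not met
9. condition 'flies beyond visual line of sight' holds; remote pilot certificate absent → not met
Not met: 5 of 9

5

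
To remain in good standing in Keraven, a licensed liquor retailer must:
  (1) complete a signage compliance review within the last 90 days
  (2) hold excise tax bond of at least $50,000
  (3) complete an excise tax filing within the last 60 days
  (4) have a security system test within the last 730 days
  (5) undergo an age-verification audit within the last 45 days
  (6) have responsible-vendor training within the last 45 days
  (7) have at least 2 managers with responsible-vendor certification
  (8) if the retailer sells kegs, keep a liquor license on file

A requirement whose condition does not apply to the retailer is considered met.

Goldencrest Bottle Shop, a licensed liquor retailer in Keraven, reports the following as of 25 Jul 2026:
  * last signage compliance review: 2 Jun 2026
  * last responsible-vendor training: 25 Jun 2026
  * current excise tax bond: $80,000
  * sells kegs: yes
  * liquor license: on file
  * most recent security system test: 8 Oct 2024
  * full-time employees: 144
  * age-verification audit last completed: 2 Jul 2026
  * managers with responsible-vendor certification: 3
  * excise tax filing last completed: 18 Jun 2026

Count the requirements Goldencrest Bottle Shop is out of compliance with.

1. signage compliance review 53 days ago vs limit 90 → met
2. excise tax bond $80,000 ≥ $50,000 → met
3. excise tax filing 37 days ago vs limit 60 → met
4. security system test 655 days ago vs limit 730 → met
5. age-verification audit 23 days ago vs limit 45 → met
6. responsible-vendor training 30 days ago vs limit 45 → met
7. managers with responsible-vendor certification 3 ≥ 2 → met
8. condition 'sells kegs' holds; liquor license present → met
Not met: 0 of 8

0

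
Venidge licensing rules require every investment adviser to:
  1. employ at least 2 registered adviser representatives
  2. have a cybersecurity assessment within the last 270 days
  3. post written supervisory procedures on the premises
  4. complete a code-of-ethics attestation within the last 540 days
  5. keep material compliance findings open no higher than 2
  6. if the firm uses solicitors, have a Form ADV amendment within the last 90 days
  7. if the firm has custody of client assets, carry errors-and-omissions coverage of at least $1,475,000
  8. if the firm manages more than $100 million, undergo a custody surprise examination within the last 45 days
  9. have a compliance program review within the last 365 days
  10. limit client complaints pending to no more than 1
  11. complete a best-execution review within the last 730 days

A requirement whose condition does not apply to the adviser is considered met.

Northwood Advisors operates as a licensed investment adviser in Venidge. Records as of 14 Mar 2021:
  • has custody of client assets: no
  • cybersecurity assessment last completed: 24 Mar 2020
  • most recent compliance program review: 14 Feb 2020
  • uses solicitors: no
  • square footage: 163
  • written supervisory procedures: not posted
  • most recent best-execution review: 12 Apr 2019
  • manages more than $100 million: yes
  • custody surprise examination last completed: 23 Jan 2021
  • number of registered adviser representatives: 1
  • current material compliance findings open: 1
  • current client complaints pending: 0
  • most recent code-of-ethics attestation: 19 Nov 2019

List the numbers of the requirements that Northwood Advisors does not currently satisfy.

1, 2, 3, 8, 9

1. registered adviser representatives 1 < 2 → not met
2. cybersecurity assessment 355 days ago vs limit 270 → not met
3. written supervisory procedures absent → not met
4. code-of-ethics attestation 481 days ago vs limit 540 → met
5. material compliance findings open 1 ≤ 2 → met
6. condition 'uses solicitors' does not hold → requirement n/a → met
7. condition 'has custody of client assets' does not hold → requirement n/a → met
8. condition 'manages more than $100 million' holds; custody surprise examination 50 days ago vs limit 45 → not met
9. compliance program review 394 days ago vs limit 365 → not met
10. client complaints pending 0 ≤ 1 → met
11. best-execution review 702 days ago vs limit 730 → met
Not met: 1, 2, 3, 8, 9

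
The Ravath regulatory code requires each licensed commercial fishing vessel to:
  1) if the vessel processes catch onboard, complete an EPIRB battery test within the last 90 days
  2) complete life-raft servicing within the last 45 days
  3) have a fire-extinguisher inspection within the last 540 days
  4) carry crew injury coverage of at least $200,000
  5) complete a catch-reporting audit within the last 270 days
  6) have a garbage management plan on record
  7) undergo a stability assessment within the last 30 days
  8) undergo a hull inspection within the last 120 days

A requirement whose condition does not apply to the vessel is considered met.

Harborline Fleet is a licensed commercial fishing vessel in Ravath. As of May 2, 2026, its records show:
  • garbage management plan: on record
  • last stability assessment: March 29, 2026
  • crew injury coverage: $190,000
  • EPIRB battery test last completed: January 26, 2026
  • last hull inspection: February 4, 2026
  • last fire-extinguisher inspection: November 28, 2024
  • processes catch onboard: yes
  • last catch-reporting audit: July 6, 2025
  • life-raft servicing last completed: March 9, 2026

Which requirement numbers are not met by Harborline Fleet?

1, 2, 4, 5, 7

1. condition 'processes catch onboard' holds; EPIRB battery test 96 days ago vs limit 90 → not met
2. life-raft servicing 54 days ago vs limit 45 → not met
3. fire-extinguisher inspection 520 days ago vs limit 540 → met
4. crew injury coverage $190,000 < $200,000 → not met
5. catch-reporting audit 300 days ago vs limit 270 → not met
6. garbage management plan present → met
7. stability assessment 34 days ago vs limit 30 → not met
8. hull inspection 87 days ago vs limit 120 → met
Not met: 1, 2, 4, 5, 7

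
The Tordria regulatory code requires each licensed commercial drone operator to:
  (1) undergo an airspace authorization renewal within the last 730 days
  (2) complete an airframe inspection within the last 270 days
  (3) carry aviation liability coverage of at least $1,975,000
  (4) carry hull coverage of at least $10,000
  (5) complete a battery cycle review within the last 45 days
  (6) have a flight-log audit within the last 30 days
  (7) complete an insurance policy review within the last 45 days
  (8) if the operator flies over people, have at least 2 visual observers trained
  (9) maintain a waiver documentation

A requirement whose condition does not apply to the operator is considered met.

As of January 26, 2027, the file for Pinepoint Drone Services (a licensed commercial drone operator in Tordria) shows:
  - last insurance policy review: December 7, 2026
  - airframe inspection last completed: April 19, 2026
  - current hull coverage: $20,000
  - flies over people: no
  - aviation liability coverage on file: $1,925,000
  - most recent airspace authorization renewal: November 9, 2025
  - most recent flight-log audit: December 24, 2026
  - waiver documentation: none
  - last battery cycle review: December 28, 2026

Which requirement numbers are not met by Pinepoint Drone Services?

2, 3, 6, 7, 9

1. airspace authorization renewal 443 days ago vs limit 730 → met
2. airframe inspection 282 days ago vs limit 270 → not met
3. aviation liability coverage $1,925,000 < $1,975,000 → not met
4. hull coverage $20,000 ≥ $10,000 → met
5. battery cycle review 29 days ago vs limit 45 → met
6. flight-log audit 33 days ago vs limit 30 → not met
7. insurance policy review 50 days ago vs limit 45 → not met
8. condition 'flies over people' does not hold → requirement n/a → met
9. waiver documentation absent → not met
Not met: 2, 3, 6, 7, 9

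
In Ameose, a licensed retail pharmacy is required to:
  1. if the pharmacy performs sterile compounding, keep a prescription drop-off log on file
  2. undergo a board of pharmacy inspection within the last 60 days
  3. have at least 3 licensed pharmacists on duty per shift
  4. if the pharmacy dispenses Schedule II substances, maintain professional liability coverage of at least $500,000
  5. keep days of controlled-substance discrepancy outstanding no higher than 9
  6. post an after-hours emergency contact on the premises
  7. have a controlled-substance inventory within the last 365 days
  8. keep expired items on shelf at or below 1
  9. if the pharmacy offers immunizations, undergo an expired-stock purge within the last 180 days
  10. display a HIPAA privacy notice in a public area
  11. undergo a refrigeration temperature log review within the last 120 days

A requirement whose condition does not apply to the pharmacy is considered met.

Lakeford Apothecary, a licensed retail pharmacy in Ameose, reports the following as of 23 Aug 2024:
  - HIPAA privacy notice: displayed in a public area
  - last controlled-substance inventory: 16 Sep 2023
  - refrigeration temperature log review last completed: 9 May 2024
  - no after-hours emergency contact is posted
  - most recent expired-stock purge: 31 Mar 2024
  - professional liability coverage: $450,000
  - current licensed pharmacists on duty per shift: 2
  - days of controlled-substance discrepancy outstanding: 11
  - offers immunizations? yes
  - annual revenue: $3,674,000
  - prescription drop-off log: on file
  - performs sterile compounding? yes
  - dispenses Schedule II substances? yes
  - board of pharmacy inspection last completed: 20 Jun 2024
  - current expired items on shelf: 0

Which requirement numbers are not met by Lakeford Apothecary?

1. condition 'performs sterile compounding' holds; prescription drop-off log present → met
2. board of pharmacy inspection 64 days ago vs limit 60 → not met
3. licensed pharmacists on duty per shift 2 < 3 → not met
4. condition 'dispenses Schedule II substances' holds; professional liability coverage $450,000 < $500,000 → not met
5. days of controlled-substance discrepancy outstanding 11 > 9 → not met
6. after-hours emergency contact absent → not met
7. controlled-substance inventory 342 days ago vs limit 365 → met
8. expired items on shelf 0 ≤ 1 → met
9. condition 'offers immunizations' holds; expired-stock purge 145 days ago vs limit 180 → met
10. HIPAA privacy notice present → met
11. refrigeration temperature log review 106 days ago vs limit 120 → met
Not met: 2, 3, 4, 5, 6

2, 3, 4, 5, 6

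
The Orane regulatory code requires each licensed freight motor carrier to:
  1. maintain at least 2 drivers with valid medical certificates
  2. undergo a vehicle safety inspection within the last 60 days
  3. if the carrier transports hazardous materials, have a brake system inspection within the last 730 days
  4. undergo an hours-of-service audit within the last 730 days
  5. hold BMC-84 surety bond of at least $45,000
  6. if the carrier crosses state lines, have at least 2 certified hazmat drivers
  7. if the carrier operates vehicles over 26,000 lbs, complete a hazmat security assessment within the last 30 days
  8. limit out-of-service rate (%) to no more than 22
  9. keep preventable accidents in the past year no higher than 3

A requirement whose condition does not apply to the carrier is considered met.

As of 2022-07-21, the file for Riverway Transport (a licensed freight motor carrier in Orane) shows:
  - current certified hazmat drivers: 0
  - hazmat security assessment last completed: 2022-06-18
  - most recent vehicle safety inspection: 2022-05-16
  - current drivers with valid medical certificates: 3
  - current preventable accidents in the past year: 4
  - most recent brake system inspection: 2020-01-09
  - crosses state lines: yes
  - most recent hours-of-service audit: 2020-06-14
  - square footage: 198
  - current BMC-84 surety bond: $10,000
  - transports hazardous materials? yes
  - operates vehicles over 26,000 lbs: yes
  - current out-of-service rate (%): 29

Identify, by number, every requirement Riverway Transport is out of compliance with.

1. drivers with valid medical certificates 3 ≥ 2 → met
2. vehicle safety inspection 66 days ago vs limit 60 → not met
3. condition 'transports hazardous materials' holds; brake system inspection 924 days ago vs limit 730 → not met
4. hours-of-service audit 767 days ago vs limit 730 → not met
5. BMC-84 surety bond $10,000 < $45,000 → not met
6. condition 'crosses state lines' holds; certified hazmat drivers 0 < 2 → not met
7. condition 'operates vehicles over 26,000 lbs' holds; hazmat security assessment 33 days ago vs limit 30 → not met
8. out-of-service rate (%) 29 > 22 → not met
9. preventable accidents in the past year 4 > 3 → not met
Not met: 2, 3, 4, 5, 6, 7, 8, 9

2, 3, 4, 5, 6, 7, 8, 9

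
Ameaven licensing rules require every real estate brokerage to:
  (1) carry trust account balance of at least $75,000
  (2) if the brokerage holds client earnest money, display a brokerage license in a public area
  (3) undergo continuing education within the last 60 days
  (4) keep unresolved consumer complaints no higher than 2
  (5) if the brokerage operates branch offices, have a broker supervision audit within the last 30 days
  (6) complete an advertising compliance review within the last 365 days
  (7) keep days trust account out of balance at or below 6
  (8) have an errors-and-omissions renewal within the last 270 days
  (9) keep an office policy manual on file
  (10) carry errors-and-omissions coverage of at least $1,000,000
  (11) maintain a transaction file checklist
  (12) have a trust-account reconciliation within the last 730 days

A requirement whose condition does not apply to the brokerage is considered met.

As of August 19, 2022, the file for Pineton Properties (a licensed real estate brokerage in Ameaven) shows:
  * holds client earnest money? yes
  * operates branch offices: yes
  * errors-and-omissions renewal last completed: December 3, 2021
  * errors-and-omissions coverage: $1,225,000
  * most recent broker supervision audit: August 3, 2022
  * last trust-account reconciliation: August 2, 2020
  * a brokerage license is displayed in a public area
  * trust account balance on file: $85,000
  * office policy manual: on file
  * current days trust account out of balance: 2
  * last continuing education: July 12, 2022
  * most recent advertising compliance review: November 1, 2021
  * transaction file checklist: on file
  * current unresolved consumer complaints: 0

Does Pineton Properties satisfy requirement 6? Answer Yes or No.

Yes

6. advertising compliance review 291 days ago vs limit 365 → met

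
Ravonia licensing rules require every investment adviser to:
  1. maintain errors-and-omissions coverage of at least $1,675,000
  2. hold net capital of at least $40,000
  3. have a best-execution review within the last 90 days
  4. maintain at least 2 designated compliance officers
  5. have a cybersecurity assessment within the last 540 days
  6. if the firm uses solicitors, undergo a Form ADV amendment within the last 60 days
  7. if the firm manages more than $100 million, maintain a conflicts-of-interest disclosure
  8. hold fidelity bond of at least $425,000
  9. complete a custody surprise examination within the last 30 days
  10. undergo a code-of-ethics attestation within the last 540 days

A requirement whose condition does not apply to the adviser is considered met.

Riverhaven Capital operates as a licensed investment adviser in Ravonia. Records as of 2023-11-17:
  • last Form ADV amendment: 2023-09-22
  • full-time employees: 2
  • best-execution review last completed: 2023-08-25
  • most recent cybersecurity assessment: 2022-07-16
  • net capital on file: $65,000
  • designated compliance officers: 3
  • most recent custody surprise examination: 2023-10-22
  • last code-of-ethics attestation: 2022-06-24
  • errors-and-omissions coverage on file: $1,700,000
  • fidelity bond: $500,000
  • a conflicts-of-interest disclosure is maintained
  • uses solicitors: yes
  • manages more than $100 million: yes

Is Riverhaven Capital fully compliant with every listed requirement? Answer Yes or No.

Yes

1. errors-and-omissions coverage $1,700,000 ≥ $1,675,000 → met
2. net capital $65,000 ≥ $40,000 → met
3. best-execution review 84 days ago vs limit 90 → met
4. designated compliance officers 3 ≥ 2 → met
5. cybersecurity assessment 489 days ago vs limit 540 → met
6. condition 'uses solicitors' holds; Form ADV amendment 56 days ago vs limit 60 → met
7. condition 'manages more than $100 million' holds; conflicts-of-interest disclosure present → met
8. fidelity bond $500,000 ≥ $425,000 → met
9. custody surprise examination 26 days ago vs limit 30 → met
10. code-of-ethics attestation 511 days ago vs limit 540 → met
All met.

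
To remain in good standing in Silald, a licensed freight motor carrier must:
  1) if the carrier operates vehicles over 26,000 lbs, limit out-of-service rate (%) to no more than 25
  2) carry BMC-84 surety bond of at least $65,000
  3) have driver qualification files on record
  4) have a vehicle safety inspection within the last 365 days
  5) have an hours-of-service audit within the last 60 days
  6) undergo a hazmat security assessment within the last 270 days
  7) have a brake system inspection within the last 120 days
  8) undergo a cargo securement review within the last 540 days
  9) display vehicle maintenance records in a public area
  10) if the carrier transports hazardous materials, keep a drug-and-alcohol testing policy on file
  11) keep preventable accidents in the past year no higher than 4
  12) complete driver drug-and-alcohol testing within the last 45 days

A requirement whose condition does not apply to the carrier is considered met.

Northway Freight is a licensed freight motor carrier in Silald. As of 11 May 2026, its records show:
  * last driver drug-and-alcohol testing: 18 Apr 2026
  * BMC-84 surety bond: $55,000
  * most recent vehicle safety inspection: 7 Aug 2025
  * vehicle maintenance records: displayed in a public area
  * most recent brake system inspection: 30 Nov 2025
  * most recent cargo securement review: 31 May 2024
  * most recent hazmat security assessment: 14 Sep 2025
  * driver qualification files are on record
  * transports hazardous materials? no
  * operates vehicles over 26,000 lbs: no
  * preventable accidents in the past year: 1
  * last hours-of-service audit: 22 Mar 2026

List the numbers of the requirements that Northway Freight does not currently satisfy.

1. condition 'operates vehicles over 26,000 lbs' does not hold → requirement n/a → met
2. BMC-84 surety bond $55,000 < $65,000 → not met
3. driver qualification files present → met
4. vehicle safety inspection 277 days ago vs limit 365 → met
5. hours-of-service audit 50 days ago vs limit 60 → met
6. hazmat security assessment 239 days ago vs limit 270 → met
7. brake system inspection 162 days ago vs limit 120 → not met
8. cargo securement review 710 days ago vs limit 540 → not met
9. vehicle maintenance records present → met
10. condition 'transports hazardous materials' does not hold → requirement n/a → met
11. preventable accidents in the past year 1 ≤ 4 → met
12. driver drug-and-alcohol testing 23 days ago vs limit 45 → met
Not met: 2, 7, 8

2, 7, 8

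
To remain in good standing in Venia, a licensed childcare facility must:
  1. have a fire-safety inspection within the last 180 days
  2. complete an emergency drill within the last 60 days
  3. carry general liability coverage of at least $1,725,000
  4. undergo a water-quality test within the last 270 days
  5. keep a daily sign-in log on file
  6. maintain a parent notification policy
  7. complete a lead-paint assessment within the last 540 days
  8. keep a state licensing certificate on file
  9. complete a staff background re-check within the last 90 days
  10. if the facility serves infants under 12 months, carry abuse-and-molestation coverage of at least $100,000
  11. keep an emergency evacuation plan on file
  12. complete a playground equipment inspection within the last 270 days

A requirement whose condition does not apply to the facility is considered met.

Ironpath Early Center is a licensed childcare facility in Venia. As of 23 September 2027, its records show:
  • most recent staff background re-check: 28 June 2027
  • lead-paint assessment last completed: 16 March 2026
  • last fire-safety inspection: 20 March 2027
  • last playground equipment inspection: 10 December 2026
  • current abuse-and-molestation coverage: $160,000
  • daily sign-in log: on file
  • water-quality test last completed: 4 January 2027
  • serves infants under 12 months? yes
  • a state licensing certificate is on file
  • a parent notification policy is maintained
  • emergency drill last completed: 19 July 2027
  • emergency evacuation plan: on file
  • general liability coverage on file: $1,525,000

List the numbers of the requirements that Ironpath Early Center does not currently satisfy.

1. fire-safety inspection 187 days ago vs limit 180 → not met
2. emergency drill 66 days ago vs limit 60 → not met
3. general liability coverage $1,525,000 < $1,725,000 → not met
4. water-quality test 262 days ago vs limit 270 → met
5. daily sign-in log present → met
6. parent notification policy present → met
7. lead-paint assessment 556 days ago vs limit 540 → not met
8. state licensing certificate present → met
9. staff background re-check 87 days ago vs limit 90 → met
10. condition 'serves infants under 12 months' holds; abuse-and-molestation coverage $160,000 ≥ $100,000 → met
11. emergency evacuation plan present → met
12. playground equipment inspection 287 days ago vs limit 270 → not met
Not met: 1, 2, 3, 7, 12

1, 2, 3, 7, 12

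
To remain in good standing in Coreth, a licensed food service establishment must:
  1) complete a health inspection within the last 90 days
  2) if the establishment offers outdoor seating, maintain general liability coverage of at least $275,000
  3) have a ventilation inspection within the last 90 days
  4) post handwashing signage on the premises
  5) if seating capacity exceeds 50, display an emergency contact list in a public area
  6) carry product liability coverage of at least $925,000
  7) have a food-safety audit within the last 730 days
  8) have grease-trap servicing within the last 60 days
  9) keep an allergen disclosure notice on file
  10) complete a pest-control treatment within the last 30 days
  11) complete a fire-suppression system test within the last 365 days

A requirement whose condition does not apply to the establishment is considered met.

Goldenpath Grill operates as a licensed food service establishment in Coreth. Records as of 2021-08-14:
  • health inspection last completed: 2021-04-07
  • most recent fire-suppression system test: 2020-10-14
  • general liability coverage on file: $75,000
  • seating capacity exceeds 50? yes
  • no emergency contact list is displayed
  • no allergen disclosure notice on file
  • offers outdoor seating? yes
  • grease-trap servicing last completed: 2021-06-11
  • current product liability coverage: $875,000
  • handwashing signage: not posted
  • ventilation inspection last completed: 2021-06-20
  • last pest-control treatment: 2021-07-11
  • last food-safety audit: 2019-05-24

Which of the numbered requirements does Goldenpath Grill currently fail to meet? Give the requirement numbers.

1. health inspection 129 days ago vs limit 90 → not met
2. condition 'offers outdoor seating' holds; general liability coverage $75,000 < $275,000 → not met
3. ventilation inspection 55 days ago vs limit 90 → met
4. handwashing signage absent → not met
5. condition 'seating capacity exceeds 50' holds; emergency contact list absent → not met
6. product liability coverage $875,000 < $925,000 → not met
7. food-safety audit 813 days ago vs limit 730 → not met
8. grease-trap servicing 64 days ago vs limit 60 → not met
9. allergen disclosure notice absent → not met
10. pest-control treatment 34 days ago vs limit 30 → not met
11. fire-suppression system test 304 days ago vs limit 365 → met
Not met: 1, 2, 4, 5, 6, 7, 8, 9, 10

1, 2, 4, 5, 6, 7, 8, 9, 10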